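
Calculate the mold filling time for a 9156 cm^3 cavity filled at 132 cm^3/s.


Formula: t_fill = V_mold / Q_flow
t = 9156 cm^3 / 132 cm^3/s = 69.3636 s

Final answer: 69.3636 s


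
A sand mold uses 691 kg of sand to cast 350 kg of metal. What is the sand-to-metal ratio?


Formula: Sand-to-Metal Ratio = W_sand / W_metal
Ratio = 691 kg / 350 kg = 1.9743

1.9743


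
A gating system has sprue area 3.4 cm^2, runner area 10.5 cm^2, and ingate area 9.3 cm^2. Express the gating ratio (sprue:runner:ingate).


Sprue:Runner:Ingate = 1 : 10.5/3.4 : 9.3/3.4 = 1:3.09:2.74


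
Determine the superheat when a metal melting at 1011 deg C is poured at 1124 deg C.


Formula: Superheat = T_pour - T_melt
Superheat = 1124 - 1011 = 113 deg C

113 deg C


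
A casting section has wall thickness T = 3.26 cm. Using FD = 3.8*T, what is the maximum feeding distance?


Formula: FD = 3.8 * T  (riser feeding-distance rule)
FD = 3.8 * 3.26 cm = 12.3880 cm

Answer: 12.3880 cm


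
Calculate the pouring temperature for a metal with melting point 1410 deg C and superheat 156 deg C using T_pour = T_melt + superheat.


Formula: T_pour = T_melt + Superheat
T_pour = 1410 + 156 = 1566 deg C

Answer: 1566 deg C


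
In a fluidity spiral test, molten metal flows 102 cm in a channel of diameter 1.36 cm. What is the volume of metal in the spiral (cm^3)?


Formula: V = pi * (d/2)^2 * L  (cylinder volume)
Radius = 1.36/2 = 0.68 cm
V = pi * 0.68^2 * 102 = 148.1726 cm^3

Final answer: 148.1726 cm^3


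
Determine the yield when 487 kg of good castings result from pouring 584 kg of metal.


Formula: Casting Yield = (W_good / W_total) * 100
Yield = (487 kg / 584 kg) * 100 = 83.3904%


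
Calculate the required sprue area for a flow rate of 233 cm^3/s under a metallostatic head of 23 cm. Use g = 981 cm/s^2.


Formula: v = sqrt(2*g*h), A = Q/v
Velocity: v = sqrt(2 * 981 * 23) = sqrt(45126) = 212.4288 cm/s
Sprue area: A = Q / v = 233 / 212.4288 = 1.0968 cm^2


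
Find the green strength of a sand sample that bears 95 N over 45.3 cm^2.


Formula: Compressive Strength = Force / Area
Strength = 95 N / 45.3 cm^2 = 2.0971 N/cm^2

Answer: 2.0971 N/cm^2


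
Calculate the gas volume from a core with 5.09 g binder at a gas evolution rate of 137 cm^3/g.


Formula: V_gas = W_binder * gas_evolution_rate
V = 5.09 g * 137 cm^3/g = 697.3300 cm^3

697.3300 cm^3


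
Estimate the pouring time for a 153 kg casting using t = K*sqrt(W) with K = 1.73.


Formula: t = K * sqrt(W)
sqrt(W) = sqrt(153) = 12.36932
t = 1.73 * 12.36932 = 21.3989 s

Final answer: 21.3989 s


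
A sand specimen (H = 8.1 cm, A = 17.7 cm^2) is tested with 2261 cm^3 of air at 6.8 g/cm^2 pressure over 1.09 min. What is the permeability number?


Formula: Permeability Number P = (V * H) / (p * A * t)
Numerator: V * H = 2261 * 8.1 = 18314.1
Denominator: p * A * t = 6.8 * 17.7 * 1.09 = 131.1924
P = 18314.1 / 131.1924 = 139.5973

139.5973


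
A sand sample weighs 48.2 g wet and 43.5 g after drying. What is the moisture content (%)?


Formula: MC = (W_wet - W_dry) / W_wet * 100
Water mass = 48.2 - 43.5 = 4.7 g
MC = 4.7 / 48.2 * 100 = 9.7510%

Answer: 9.7510%


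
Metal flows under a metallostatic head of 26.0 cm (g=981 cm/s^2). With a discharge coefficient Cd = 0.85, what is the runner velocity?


Formula: v = Cd * sqrt(2 * g * h)  (Torricelli with discharge coefficient)
2*g*h = 2 * 981 * 26.0 = 51012.0 cm^2/s^2
sqrt(51012.0) = 225.85836 cm/s
v = 0.85 * 225.85836 = 191.9796 cm/s

Final answer: 191.9796 cm/s


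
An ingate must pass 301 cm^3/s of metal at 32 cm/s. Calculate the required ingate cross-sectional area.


Formula: A_ingate = Q / v  (continuity equation)
A = 301 cm^3/s / 32 cm/s = 9.4062 cm^2

9.4062 cm^2


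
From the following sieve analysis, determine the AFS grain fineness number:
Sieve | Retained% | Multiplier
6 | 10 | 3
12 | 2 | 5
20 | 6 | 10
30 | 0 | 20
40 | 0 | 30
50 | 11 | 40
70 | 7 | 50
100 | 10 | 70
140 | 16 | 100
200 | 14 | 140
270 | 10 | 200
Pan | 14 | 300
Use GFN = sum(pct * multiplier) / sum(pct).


Formula: GFN = sum(pct * multiplier) / sum(pct)
sum(pct * multiplier) = 11350
sum(pct) = 100
GFN = 11350 / 100 = 113.50

Final answer: 113.50


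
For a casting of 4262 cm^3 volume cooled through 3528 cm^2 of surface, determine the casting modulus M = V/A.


Formula: Casting Modulus M = V / A
M = 4262 cm^3 / 3528 cm^2 = 1.2080 cm

Answer: 1.2080 cm


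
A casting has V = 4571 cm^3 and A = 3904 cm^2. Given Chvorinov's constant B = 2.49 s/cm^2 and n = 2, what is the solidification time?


Formula: t_s = B * (V/A)^n  (Chvorinov's rule, n=2)
Modulus M = V/A = 4571/3904 = 1.170850 cm
M^2 = 1.170850^2 = 1.370890 cm^2
t_s = 2.49 * 1.370890 = 3.4135 s

Final answer: 3.4135 s


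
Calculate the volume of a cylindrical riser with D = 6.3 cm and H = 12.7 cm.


Formula: V = pi * (D/2)^2 * H  (cylinder volume)
Radius = D/2 = 6.3/2 = 3.15 cm
V = pi * 3.15^2 * 12.7 = 395.8902 cm^3


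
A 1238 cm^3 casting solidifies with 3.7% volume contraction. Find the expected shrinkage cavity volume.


Formula: V_shrink = V_casting * shrinkage_pct / 100
V_shrink = 1238 cm^3 * 3.7 / 100 = 45.8060 cm^3

Answer: 45.8060 cm^3


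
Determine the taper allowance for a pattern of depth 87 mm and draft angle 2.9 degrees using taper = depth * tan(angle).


Formula: taper = depth * tan(draft_angle)
tan(2.9 deg) = 0.0506578
taper = 87 mm * 0.0506578 = 4.4072 mm

Answer: 4.4072 mm


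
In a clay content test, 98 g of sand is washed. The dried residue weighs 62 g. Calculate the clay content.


Formula: Clay% = (W_total - W_washed) / W_total * 100
Clay mass = 98 - 62 = 36 g
Clay% = 36 / 98 * 100 = 36.7347%

36.7347%


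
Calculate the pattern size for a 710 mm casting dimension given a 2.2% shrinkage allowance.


Formula: L_pattern = L_casting * (1 + shrinkage_rate/100)
Shrinkage factor = 1 + 2.2/100 = 1.022
L_pattern = 710 mm * 1.022 = 725.6200 mm

Final answer: 725.6200 mm


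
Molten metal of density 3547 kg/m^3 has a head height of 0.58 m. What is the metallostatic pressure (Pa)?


Formula: P = rho * g * h
rho * g = 3547 * 9.81 = 34796.07 N/m^3
P = 34796.07 * 0.58 = 20181.7206 Pa


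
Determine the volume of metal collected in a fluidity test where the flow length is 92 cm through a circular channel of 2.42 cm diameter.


Formula: V = pi * (d/2)^2 * L  (cylinder volume)
Radius = 2.42/2 = 1.21 cm
V = pi * 1.21^2 * 92 = 423.1637 cm^3


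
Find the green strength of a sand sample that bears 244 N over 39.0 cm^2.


Formula: Compressive Strength = Force / Area
Strength = 244 N / 39.0 cm^2 = 6.2564 N/cm^2

Answer: 6.2564 N/cm^2


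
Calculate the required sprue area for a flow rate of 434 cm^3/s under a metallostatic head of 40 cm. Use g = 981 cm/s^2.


Formula: v = sqrt(2*g*h), A = Q/v
Velocity: v = sqrt(2 * 981 * 40) = sqrt(78480) = 280.1428 cm/s
Sprue area: A = Q / v = 434 / 280.1428 = 1.5492 cm^2

1.5492 cm^2


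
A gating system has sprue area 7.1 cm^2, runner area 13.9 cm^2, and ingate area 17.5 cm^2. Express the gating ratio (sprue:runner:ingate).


Sprue:Runner:Ingate = 1 : 13.9/7.1 : 17.5/7.1 = 1:1.96:2.46

Answer: 1:1.96:2.46


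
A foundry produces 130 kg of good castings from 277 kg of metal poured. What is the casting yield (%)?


Formula: Casting Yield = (W_good / W_total) * 100
Yield = (130 kg / 277 kg) * 100 = 46.9314%


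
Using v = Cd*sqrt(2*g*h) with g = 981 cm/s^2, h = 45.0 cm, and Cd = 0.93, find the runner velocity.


Formula: v = Cd * sqrt(2 * g * h)  (Torricelli with discharge coefficient)
2*g*h = 2 * 981 * 45.0 = 88290.0 cm^2/s^2
sqrt(88290.0) = 297.13633 cm/s
v = 0.93 * 297.13633 = 276.3368 cm/s

276.3368 cm/s


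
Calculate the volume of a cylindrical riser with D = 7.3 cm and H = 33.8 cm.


Formula: V = pi * (D/2)^2 * H  (cylinder volume)
Radius = D/2 = 7.3/2 = 3.65 cm
V = pi * 3.65^2 * 33.8 = 1414.6607 cm^3

Final answer: 1414.6607 cm^3


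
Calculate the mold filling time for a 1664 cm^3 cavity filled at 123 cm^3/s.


Formula: t_fill = V_mold / Q_flow
t = 1664 cm^3 / 123 cm^3/s = 13.5285 s

Answer: 13.5285 s


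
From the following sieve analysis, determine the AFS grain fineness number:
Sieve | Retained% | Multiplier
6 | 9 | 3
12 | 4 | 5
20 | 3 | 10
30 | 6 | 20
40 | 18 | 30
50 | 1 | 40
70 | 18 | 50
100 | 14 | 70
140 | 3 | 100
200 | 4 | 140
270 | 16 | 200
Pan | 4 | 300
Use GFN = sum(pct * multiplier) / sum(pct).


Formula: GFN = sum(pct * multiplier) / sum(pct)
sum(pct * multiplier) = 7917
sum(pct) = 100
GFN = 7917 / 100 = 79.17

Answer: 79.17


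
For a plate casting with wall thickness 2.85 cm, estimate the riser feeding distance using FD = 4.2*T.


Formula: FD = 4.2 * T  (riser feeding-distance rule)
FD = 4.2 * 2.85 cm = 11.9700 cm

Answer: 11.9700 cm


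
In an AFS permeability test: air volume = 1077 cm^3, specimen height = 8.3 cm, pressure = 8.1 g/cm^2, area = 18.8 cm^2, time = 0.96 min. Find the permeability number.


Formula: Permeability Number P = (V * H) / (p * A * t)
Numerator: V * H = 1077 * 8.3 = 8939.1
Denominator: p * A * t = 8.1 * 18.8 * 0.96 = 146.1888
P = 8939.1 / 146.1888 = 61.1476


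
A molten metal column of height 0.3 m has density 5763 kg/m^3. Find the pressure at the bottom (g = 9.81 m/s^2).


Formula: P = rho * g * h
rho * g = 5763 * 9.81 = 56535.03 N/m^3
P = 56535.03 * 0.3 = 16960.5090 Pa


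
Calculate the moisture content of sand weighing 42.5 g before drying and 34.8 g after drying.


Formula: MC = (W_wet - W_dry) / W_wet * 100
Water mass = 42.5 - 34.8 = 7.7 g
MC = 7.7 / 42.5 * 100 = 18.1176%

Final answer: 18.1176%


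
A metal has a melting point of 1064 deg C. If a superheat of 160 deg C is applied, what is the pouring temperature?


Formula: T_pour = T_melt + Superheat
T_pour = 1064 + 160 = 1224 deg C

Final answer: 1224 deg C


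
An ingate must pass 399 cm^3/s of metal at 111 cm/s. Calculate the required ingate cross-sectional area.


Formula: A_ingate = Q / v  (continuity equation)
A = 399 cm^3/s / 111 cm/s = 3.5946 cm^2

3.5946 cm^2


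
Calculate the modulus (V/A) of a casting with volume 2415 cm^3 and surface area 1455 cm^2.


Formula: Casting Modulus M = V / A
M = 2415 cm^3 / 1455 cm^2 = 1.6598 cm

Final answer: 1.6598 cm


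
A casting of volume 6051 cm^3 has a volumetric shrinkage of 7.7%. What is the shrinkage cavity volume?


Formula: V_shrink = V_casting * shrinkage_pct / 100
V_shrink = 6051 cm^3 * 7.7 / 100 = 465.9270 cm^3


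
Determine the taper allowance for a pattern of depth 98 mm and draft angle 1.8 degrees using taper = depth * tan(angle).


Formula: taper = depth * tan(draft_angle)
tan(1.8 deg) = 0.0314263
taper = 98 mm * 0.0314263 = 3.0798 mm

Answer: 3.0798 mm


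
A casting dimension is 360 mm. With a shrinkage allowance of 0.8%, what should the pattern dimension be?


Formula: L_pattern = L_casting * (1 + shrinkage_rate/100)
Shrinkage factor = 1 + 0.8/100 = 1.008
L_pattern = 360 mm * 1.008 = 362.8800 mm

Final answer: 362.8800 mm


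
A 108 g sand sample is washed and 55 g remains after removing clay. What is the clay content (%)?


Formula: Clay% = (W_total - W_washed) / W_total * 100
Clay mass = 108 - 55 = 53 g
Clay% = 53 / 108 * 100 = 49.0741%

Final answer: 49.0741%


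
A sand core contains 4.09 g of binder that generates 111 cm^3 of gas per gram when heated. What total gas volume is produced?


Formula: V_gas = W_binder * gas_evolution_rate
V = 4.09 g * 111 cm^3/g = 453.9900 cm^3

Final answer: 453.9900 cm^3


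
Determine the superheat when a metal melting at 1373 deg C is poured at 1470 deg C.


Formula: Superheat = T_pour - T_melt
Superheat = 1470 - 1373 = 97 deg C

Final answer: 97 deg C


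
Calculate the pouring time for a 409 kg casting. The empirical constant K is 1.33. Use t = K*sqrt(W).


Formula: t = K * sqrt(W)
sqrt(W) = sqrt(409) = 20.22375
t = 1.33 * 20.22375 = 26.8976 s

26.8976 s


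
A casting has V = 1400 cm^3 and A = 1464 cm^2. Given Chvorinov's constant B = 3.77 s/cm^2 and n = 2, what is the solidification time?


Formula: t_s = B * (V/A)^n  (Chvorinov's rule, n=2)
Modulus M = V/A = 1400/1464 = 0.956284 cm
M^2 = 0.956284^2 = 0.914479 cm^2
t_s = 3.77 * 0.914479 = 3.4476 s


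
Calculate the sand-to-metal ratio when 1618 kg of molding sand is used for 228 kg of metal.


Formula: Sand-to-Metal Ratio = W_sand / W_metal
Ratio = 1618 kg / 228 kg = 7.0965

7.0965


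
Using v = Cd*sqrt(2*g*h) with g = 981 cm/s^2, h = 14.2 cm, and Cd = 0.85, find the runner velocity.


Formula: v = Cd * sqrt(2 * g * h)  (Torricelli with discharge coefficient)
2*g*h = 2 * 981 * 14.2 = 27860.4 cm^2/s^2
sqrt(27860.4) = 166.91435 cm/s
v = 0.85 * 166.91435 = 141.8772 cm/s

Final answer: 141.8772 cm/s


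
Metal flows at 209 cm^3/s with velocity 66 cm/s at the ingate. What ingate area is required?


Formula: A_ingate = Q / v  (continuity equation)
A = 209 cm^3/s / 66 cm/s = 3.1667 cm^2

Final answer: 3.1667 cm^2


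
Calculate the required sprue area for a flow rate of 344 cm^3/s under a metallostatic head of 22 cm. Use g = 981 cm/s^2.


Formula: v = sqrt(2*g*h), A = Q/v
Velocity: v = sqrt(2 * 981 * 22) = sqrt(43164) = 207.7595 cm/s
Sprue area: A = Q / v = 344 / 207.7595 = 1.6558 cm^2

Final answer: 1.6558 cm^2


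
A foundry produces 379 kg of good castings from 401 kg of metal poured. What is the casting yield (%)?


Formula: Casting Yield = (W_good / W_total) * 100
Yield = (379 kg / 401 kg) * 100 = 94.5137%


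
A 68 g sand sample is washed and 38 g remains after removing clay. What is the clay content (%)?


Formula: Clay% = (W_total - W_washed) / W_total * 100
Clay mass = 68 - 38 = 30 g
Clay% = 30 / 68 * 100 = 44.1176%

Answer: 44.1176%


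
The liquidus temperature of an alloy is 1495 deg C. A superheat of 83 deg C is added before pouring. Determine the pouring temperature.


Formula: T_pour = T_melt + Superheat
T_pour = 1495 + 83 = 1578 deg C

1578 deg C


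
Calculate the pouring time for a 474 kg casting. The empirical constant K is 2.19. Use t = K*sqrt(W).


Formula: t = K * sqrt(W)
sqrt(W) = sqrt(474) = 21.77154
t = 2.19 * 21.77154 = 47.6797 s


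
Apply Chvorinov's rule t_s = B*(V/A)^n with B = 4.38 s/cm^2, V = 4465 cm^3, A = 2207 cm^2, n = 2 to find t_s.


Formula: t_s = B * (V/A)^n  (Chvorinov's rule, n=2)
Modulus M = V/A = 4465/2207 = 2.023108 cm
M^2 = 2.023108^2 = 4.092966 cm^2
t_s = 4.38 * 4.092966 = 17.9272 s

Final answer: 17.9272 s


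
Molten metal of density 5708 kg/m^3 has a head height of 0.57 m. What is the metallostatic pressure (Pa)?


Formula: P = rho * g * h
rho * g = 5708 * 9.81 = 55995.48 N/m^3
P = 55995.48 * 0.57 = 31917.4236 Pa


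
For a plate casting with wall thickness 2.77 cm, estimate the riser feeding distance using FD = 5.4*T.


Formula: FD = 5.4 * T  (riser feeding-distance rule)
FD = 5.4 * 2.77 cm = 14.9580 cm

14.9580 cm


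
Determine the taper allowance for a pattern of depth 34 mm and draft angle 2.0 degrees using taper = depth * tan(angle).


Formula: taper = depth * tan(draft_angle)
tan(2.0 deg) = 0.0349208
taper = 34 mm * 0.0349208 = 1.1873 mm

1.1873 mm


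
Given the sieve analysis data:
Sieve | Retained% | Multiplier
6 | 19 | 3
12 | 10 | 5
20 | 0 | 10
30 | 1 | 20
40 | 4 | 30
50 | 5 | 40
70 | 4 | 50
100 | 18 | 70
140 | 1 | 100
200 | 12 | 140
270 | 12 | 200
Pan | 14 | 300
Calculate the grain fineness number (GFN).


Formula: GFN = sum(pct * multiplier) / sum(pct)
sum(pct * multiplier) = 10287
sum(pct) = 100
GFN = 10287 / 100 = 102.87

Final answer: 102.87


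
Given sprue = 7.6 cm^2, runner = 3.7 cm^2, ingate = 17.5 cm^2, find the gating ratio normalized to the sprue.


Sprue:Runner:Ingate = 1 : 3.7/7.6 : 17.5/7.6 = 1:0.49:2.30


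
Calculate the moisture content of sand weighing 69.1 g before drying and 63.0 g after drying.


Formula: MC = (W_wet - W_dry) / W_wet * 100
Water mass = 69.1 - 63.0 = 6.1 g
MC = 6.1 / 69.1 * 100 = 8.8278%


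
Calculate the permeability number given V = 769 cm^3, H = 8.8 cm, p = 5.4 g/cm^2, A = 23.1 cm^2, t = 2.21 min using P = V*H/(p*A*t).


Formula: Permeability Number P = (V * H) / (p * A * t)
Numerator: V * H = 769 * 8.8 = 6767.2
Denominator: p * A * t = 5.4 * 23.1 * 2.21 = 275.6754
P = 6767.2 / 275.6754 = 24.5477

Answer: 24.5477


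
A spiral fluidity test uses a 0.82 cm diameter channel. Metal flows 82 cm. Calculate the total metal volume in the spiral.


Formula: V = pi * (d/2)^2 * L  (cylinder volume)
Radius = 0.82/2 = 0.41 cm
V = pi * 0.41^2 * 82 = 43.3043 cm^3

43.3043 cm^3


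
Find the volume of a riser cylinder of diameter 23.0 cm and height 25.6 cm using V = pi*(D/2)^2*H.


Formula: V = pi * (D/2)^2 * H  (cylinder volume)
Radius = D/2 = 23.0/2 = 11.5 cm
V = pi * 11.5^2 * 25.6 = 10636.1761 cm^3

Answer: 10636.1761 cm^3


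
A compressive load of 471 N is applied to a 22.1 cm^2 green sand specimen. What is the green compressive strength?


Formula: Compressive Strength = Force / Area
Strength = 471 N / 22.1 cm^2 = 21.3122 N/cm^2

Final answer: 21.3122 N/cm^2


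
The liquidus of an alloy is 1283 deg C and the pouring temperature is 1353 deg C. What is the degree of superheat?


Formula: Superheat = T_pour - T_melt
Superheat = 1353 - 1283 = 70 deg C

Answer: 70 deg C


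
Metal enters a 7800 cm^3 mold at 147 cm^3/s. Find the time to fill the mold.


Formula: t_fill = V_mold / Q_flow
t = 7800 cm^3 / 147 cm^3/s = 53.0612 s

Final answer: 53.0612 s


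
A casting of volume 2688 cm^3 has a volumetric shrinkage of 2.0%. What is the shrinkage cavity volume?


Formula: V_shrink = V_casting * shrinkage_pct / 100
V_shrink = 2688 cm^3 * 2.0 / 100 = 53.7600 cm^3

Answer: 53.7600 cm^3


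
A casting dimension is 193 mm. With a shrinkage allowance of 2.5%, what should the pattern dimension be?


Formula: L_pattern = L_casting * (1 + shrinkage_rate/100)
Shrinkage factor = 1 + 2.5/100 = 1.025
L_pattern = 193 mm * 1.025 = 197.8250 mm

Answer: 197.8250 mm


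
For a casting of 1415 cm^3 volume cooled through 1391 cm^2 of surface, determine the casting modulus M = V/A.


Formula: Casting Modulus M = V / A
M = 1415 cm^3 / 1391 cm^2 = 1.0173 cm


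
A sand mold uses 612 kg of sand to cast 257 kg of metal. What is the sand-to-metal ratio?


Formula: Sand-to-Metal Ratio = W_sand / W_metal
Ratio = 612 kg / 257 kg = 2.3813


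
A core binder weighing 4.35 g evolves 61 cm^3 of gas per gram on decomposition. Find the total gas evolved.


Formula: V_gas = W_binder * gas_evolution_rate
V = 4.35 g * 61 cm^3/g = 265.3500 cm^3

Answer: 265.3500 cm^3


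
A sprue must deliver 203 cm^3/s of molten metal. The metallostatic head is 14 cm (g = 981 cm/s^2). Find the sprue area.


Formula: v = sqrt(2*g*h), A = Q/v
Velocity: v = sqrt(2 * 981 * 14) = sqrt(27468) = 165.7347 cm/s
Sprue area: A = Q / v = 203 / 165.7347 = 1.2248 cm^2

Final answer: 1.2248 cm^2


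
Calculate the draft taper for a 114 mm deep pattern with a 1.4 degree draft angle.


Formula: taper = depth * tan(draft_angle)
tan(1.4 deg) = 0.0244395
taper = 114 mm * 0.0244395 = 2.7861 mm

2.7861 mm


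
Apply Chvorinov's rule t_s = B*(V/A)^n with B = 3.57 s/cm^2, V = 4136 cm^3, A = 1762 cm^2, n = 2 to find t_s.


Formula: t_s = B * (V/A)^n  (Chvorinov's rule, n=2)
Modulus M = V/A = 4136/1762 = 2.347333 cm
M^2 = 2.347333^2 = 5.509972 cm^2
t_s = 3.57 * 5.509972 = 19.6706 s


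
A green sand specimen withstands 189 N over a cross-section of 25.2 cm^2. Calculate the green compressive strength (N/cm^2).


Formula: Compressive Strength = Force / Area
Strength = 189 N / 25.2 cm^2 = 7.5000 N/cm^2

Answer: 7.5000 N/cm^2


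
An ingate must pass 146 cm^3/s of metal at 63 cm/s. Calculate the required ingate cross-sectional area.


Formula: A_ingate = Q / v  (continuity equation)
A = 146 cm^3/s / 63 cm/s = 2.3175 cm^2

2.3175 cm^2


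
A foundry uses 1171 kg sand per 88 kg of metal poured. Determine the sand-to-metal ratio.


Formula: Sand-to-Metal Ratio = W_sand / W_metal
Ratio = 1171 kg / 88 kg = 13.3068

13.3068


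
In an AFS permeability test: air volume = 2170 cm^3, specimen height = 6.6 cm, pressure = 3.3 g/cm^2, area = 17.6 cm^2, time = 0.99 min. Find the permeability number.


Formula: Permeability Number P = (V * H) / (p * A * t)
Numerator: V * H = 2170 * 6.6 = 14322.0
Denominator: p * A * t = 3.3 * 17.6 * 0.99 = 57.4992
P = 14322.0 / 57.4992 = 249.0817

Answer: 249.0817


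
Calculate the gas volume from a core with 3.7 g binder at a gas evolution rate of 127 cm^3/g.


Formula: V_gas = W_binder * gas_evolution_rate
V = 3.7 g * 127 cm^3/g = 469.9000 cm^3

469.9000 cm^3


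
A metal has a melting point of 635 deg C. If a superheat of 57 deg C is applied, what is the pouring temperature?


Formula: T_pour = T_melt + Superheat
T_pour = 635 + 57 = 692 deg C

692 deg C


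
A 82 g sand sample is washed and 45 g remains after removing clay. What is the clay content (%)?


Formula: Clay% = (W_total - W_washed) / W_total * 100
Clay mass = 82 - 45 = 37 g
Clay% = 37 / 82 * 100 = 45.1220%

Final answer: 45.1220%


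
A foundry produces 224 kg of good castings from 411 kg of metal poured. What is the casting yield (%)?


Formula: Casting Yield = (W_good / W_total) * 100
Yield = (224 kg / 411 kg) * 100 = 54.5012%

54.5012%


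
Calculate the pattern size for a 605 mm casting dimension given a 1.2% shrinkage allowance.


Formula: L_pattern = L_casting * (1 + shrinkage_rate/100)
Shrinkage factor = 1 + 1.2/100 = 1.012
L_pattern = 605 mm * 1.012 = 612.2600 mm


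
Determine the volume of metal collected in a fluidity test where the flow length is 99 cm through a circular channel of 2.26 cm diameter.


Formula: V = pi * (d/2)^2 * L  (cylinder volume)
Radius = 2.26/2 = 1.13 cm
V = pi * 1.13^2 * 99 = 397.1385 cm^3

Answer: 397.1385 cm^3


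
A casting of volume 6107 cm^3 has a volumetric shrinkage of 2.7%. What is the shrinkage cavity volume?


Formula: V_shrink = V_casting * shrinkage_pct / 100
V_shrink = 6107 cm^3 * 2.7 / 100 = 164.8890 cm^3

Answer: 164.8890 cm^3


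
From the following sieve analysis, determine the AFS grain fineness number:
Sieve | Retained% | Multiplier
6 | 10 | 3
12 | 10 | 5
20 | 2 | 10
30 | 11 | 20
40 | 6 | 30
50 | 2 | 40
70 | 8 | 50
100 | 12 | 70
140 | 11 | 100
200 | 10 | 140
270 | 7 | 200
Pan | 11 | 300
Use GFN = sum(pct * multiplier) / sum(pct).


Formula: GFN = sum(pct * multiplier) / sum(pct)
sum(pct * multiplier) = 9020
sum(pct) = 100
GFN = 9020 / 100 = 90.20

90.20


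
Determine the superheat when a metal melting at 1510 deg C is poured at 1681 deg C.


Formula: Superheat = T_pour - T_melt
Superheat = 1681 - 1510 = 171 deg C

Final answer: 171 deg C


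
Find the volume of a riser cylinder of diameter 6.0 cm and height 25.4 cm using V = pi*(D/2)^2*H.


Formula: V = pi * (D/2)^2 * H  (cylinder volume)
Radius = D/2 = 6.0/2 = 3.0 cm
V = pi * 3.0^2 * 25.4 = 718.1681 cm^3

Answer: 718.1681 cm^3


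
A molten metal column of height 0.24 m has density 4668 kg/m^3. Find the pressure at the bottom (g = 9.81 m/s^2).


Formula: P = rho * g * h
rho * g = 4668 * 9.81 = 45793.08 N/m^3
P = 45793.08 * 0.24 = 10990.3392 Pa

Final answer: 10990.3392 Pa


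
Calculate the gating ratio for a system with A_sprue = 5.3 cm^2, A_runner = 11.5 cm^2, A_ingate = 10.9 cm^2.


Sprue:Runner:Ingate = 1 : 11.5/5.3 : 10.9/5.3 = 1:2.17:2.06


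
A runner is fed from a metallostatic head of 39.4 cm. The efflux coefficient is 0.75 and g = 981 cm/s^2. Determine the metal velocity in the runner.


Formula: v = Cd * sqrt(2 * g * h)  (Torricelli with discharge coefficient)
2*g*h = 2 * 981 * 39.4 = 77302.8 cm^2/s^2
sqrt(77302.8) = 278.03381 cm/s
v = 0.75 * 278.03381 = 208.5254 cm/s


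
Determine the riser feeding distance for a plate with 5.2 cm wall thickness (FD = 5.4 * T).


Formula: FD = 5.4 * T  (riser feeding-distance rule)
FD = 5.4 * 5.2 cm = 28.0800 cm

28.0800 cm


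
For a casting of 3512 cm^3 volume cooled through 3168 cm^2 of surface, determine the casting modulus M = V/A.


Formula: Casting Modulus M = V / A
M = 3512 cm^3 / 3168 cm^2 = 1.1086 cm

1.1086 cm


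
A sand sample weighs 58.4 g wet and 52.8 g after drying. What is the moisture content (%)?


Formula: MC = (W_wet - W_dry) / W_wet * 100
Water mass = 58.4 - 52.8 = 5.6 g
MC = 5.6 / 58.4 * 100 = 9.5890%

Final answer: 9.5890%


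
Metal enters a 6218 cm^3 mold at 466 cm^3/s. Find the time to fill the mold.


Formula: t_fill = V_mold / Q_flow
t = 6218 cm^3 / 466 cm^3/s = 13.3433 s


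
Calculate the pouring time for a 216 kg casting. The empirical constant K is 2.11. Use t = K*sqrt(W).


Formula: t = K * sqrt(W)
sqrt(W) = sqrt(216) = 14.69694
t = 2.11 * 14.69694 = 31.0105 s


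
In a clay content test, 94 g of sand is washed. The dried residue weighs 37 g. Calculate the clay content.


Formula: Clay% = (W_total - W_washed) / W_total * 100
Clay mass = 94 - 37 = 57 g
Clay% = 57 / 94 * 100 = 60.6383%


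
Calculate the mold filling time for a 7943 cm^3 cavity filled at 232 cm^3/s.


Formula: t_fill = V_mold / Q_flow
t = 7943 cm^3 / 232 cm^3/s = 34.2371 s


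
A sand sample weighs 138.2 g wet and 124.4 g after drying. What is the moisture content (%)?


Formula: MC = (W_wet - W_dry) / W_wet * 100
Water mass = 138.2 - 124.4 = 13.8 g
MC = 13.8 / 138.2 * 100 = 9.9855%

Final answer: 9.9855%


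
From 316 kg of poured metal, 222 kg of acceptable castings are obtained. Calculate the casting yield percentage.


Formula: Casting Yield = (W_good / W_total) * 100
Yield = (222 kg / 316 kg) * 100 = 70.2532%

Answer: 70.2532%


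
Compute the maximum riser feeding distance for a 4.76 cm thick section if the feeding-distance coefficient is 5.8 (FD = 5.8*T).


Formula: FD = 5.8 * T  (riser feeding-distance rule)
FD = 5.8 * 4.76 cm = 27.6080 cm

27.6080 cm


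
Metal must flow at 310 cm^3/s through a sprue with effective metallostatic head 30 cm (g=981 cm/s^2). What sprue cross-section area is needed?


Formula: v = sqrt(2*g*h), A = Q/v
Velocity: v = sqrt(2 * 981 * 30) = sqrt(58860) = 242.6108 cm/s
Sprue area: A = Q / v = 310 / 242.6108 = 1.2778 cm^2


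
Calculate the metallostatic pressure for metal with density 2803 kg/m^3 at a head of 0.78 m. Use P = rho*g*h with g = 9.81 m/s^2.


Formula: P = rho * g * h
rho * g = 2803 * 9.81 = 27497.43 N/m^3
P = 27497.43 * 0.78 = 21447.9954 Pa

21447.9954 Pa


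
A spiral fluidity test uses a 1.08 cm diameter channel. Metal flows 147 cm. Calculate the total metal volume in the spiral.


Formula: V = pi * (d/2)^2 * L  (cylinder volume)
Radius = 1.08/2 = 0.54 cm
V = pi * 0.54^2 * 147 = 134.6650 cm^3


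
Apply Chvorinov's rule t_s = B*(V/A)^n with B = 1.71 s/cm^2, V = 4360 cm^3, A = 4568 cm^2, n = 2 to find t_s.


Formula: t_s = B * (V/A)^n  (Chvorinov's rule, n=2)
Modulus M = V/A = 4360/4568 = 0.954466 cm
M^2 = 0.954466^2 = 0.911005 cm^2
t_s = 1.71 * 0.911005 = 1.5578 s


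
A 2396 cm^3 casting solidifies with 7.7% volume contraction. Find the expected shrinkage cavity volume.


Formula: V_shrink = V_casting * shrinkage_pct / 100
V_shrink = 2396 cm^3 * 7.7 / 100 = 184.4920 cm^3


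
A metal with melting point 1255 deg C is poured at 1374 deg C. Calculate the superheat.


Formula: Superheat = T_pour - T_melt
Superheat = 1374 - 1255 = 119 deg C

Final answer: 119 deg C


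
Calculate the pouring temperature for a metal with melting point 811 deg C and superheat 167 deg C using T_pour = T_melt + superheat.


Formula: T_pour = T_melt + Superheat
T_pour = 811 + 167 = 978 deg C


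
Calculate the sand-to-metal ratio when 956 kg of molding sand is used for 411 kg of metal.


Formula: Sand-to-Metal Ratio = W_sand / W_metal
Ratio = 956 kg / 411 kg = 2.3260

Final answer: 2.3260


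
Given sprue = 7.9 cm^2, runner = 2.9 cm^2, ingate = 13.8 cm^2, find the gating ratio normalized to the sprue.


Sprue:Runner:Ingate = 1 : 2.9/7.9 : 13.8/7.9 = 1:0.37:1.75

1:0.37:1.75


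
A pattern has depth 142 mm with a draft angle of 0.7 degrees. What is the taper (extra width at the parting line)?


Formula: taper = depth * tan(draft_angle)
tan(0.7 deg) = 0.0122179
taper = 142 mm * 0.0122179 = 1.7349 mm


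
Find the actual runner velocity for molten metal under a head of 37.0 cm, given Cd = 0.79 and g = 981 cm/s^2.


Formula: v = Cd * sqrt(2 * g * h)  (Torricelli with discharge coefficient)
2*g*h = 2 * 981 * 37.0 = 72594.0 cm^2/s^2
sqrt(72594.0) = 269.43274 cm/s
v = 0.79 * 269.43274 = 212.8519 cm/s

212.8519 cm/s


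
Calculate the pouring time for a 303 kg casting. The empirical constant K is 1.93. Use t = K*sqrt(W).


Formula: t = K * sqrt(W)
sqrt(W) = sqrt(303) = 17.40690
t = 1.93 * 17.40690 = 33.5953 s

Final answer: 33.5953 s


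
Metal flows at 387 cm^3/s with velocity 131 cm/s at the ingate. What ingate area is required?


Formula: A_ingate = Q / v  (continuity equation)
A = 387 cm^3/s / 131 cm/s = 2.9542 cm^2

Answer: 2.9542 cm^2


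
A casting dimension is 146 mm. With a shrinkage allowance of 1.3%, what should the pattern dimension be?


Formula: L_pattern = L_casting * (1 + shrinkage_rate/100)
Shrinkage factor = 1 + 1.3/100 = 1.013
L_pattern = 146 mm * 1.013 = 147.8980 mm

Answer: 147.8980 mm


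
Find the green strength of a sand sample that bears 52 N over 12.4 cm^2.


Formula: Compressive Strength = Force / Area
Strength = 52 N / 12.4 cm^2 = 4.1935 N/cm^2

4.1935 N/cm^2


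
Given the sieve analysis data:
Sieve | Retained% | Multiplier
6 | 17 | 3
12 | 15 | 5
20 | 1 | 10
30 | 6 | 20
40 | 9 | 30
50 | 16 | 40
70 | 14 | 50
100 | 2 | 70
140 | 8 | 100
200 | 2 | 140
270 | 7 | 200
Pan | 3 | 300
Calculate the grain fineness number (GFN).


Formula: GFN = sum(pct * multiplier) / sum(pct)
sum(pct * multiplier) = 5386
sum(pct) = 100
GFN = 5386 / 100 = 53.86


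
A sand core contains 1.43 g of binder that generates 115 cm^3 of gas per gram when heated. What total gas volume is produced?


Formula: V_gas = W_binder * gas_evolution_rate
V = 1.43 g * 115 cm^3/g = 164.4500 cm^3


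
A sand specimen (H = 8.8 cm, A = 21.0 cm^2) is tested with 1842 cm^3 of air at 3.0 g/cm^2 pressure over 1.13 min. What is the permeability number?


Formula: Permeability Number P = (V * H) / (p * A * t)
Numerator: V * H = 1842 * 8.8 = 16209.6
Denominator: p * A * t = 3.0 * 21.0 * 1.13 = 71.19
P = 16209.6 / 71.19 = 227.6949

227.6949


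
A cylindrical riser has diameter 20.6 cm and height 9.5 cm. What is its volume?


Formula: V = pi * (D/2)^2 * H  (cylinder volume)
Radius = D/2 = 20.6/2 = 10.3 cm
V = pi * 10.3^2 * 9.5 = 3166.2699 cm^3


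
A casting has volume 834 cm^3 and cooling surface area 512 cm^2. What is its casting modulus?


Formula: Casting Modulus M = V / A
M = 834 cm^3 / 512 cm^2 = 1.6289 cm

1.6289 cm


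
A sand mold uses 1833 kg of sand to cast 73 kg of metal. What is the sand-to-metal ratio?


Formula: Sand-to-Metal Ratio = W_sand / W_metal
Ratio = 1833 kg / 73 kg = 25.1096

Final answer: 25.1096


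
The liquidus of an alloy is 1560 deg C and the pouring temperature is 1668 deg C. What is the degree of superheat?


Formula: Superheat = T_pour - T_melt
Superheat = 1668 - 1560 = 108 deg C

Answer: 108 deg C


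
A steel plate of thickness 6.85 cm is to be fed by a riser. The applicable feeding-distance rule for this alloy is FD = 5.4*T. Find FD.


Formula: FD = 5.4 * T  (riser feeding-distance rule)
FD = 5.4 * 6.85 cm = 36.9900 cm

36.9900 cm


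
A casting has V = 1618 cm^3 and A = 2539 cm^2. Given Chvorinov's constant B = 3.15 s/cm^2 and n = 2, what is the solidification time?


Formula: t_s = B * (V/A)^n  (Chvorinov's rule, n=2)
Modulus M = V/A = 1618/2539 = 0.637259 cm
M^2 = 0.637259^2 = 0.406099 cm^2
t_s = 3.15 * 0.406099 = 1.2792 s

Final answer: 1.2792 s


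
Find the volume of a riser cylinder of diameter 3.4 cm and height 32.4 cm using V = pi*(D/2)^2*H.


Formula: V = pi * (D/2)^2 * H  (cylinder volume)
Radius = D/2 = 3.4/2 = 1.7 cm
V = pi * 1.7^2 * 32.4 = 294.1662 cm^3

294.1662 cm^3


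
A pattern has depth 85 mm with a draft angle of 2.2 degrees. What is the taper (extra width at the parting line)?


Formula: taper = depth * tan(draft_angle)
tan(2.2 deg) = 0.0384161
taper = 85 mm * 0.0384161 = 3.2654 mm

Answer: 3.2654 mm


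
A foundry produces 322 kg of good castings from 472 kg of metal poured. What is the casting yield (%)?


Formula: Casting Yield = (W_good / W_total) * 100
Yield = (322 kg / 472 kg) * 100 = 68.2203%

68.2203%


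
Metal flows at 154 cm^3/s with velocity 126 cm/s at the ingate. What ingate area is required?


Formula: A_ingate = Q / v  (continuity equation)
A = 154 cm^3/s / 126 cm/s = 1.2222 cm^2


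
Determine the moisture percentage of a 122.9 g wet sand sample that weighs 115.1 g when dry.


Formula: MC = (W_wet - W_dry) / W_wet * 100
Water mass = 122.9 - 115.1 = 7.8 g
MC = 7.8 / 122.9 * 100 = 6.3466%

6.3466%


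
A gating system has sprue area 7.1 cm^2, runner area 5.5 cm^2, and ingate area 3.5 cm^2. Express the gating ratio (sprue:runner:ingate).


Sprue:Runner:Ingate = 1 : 5.5/7.1 : 3.5/7.1 = 1:0.77:0.49

Answer: 1:0.77:0.49


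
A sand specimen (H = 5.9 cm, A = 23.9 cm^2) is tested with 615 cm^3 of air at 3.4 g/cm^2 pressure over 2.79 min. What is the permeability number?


Formula: Permeability Number P = (V * H) / (p * A * t)
Numerator: V * H = 615 * 5.9 = 3628.5
Denominator: p * A * t = 3.4 * 23.9 * 2.79 = 226.7154
P = 3628.5 / 226.7154 = 16.0046


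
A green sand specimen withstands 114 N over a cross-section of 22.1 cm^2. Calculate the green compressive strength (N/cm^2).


Formula: Compressive Strength = Force / Area
Strength = 114 N / 22.1 cm^2 = 5.1584 N/cm^2

5.1584 N/cm^2


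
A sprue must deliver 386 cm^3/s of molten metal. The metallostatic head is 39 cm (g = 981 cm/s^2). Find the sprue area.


Formula: v = sqrt(2*g*h), A = Q/v
Velocity: v = sqrt(2 * 981 * 39) = sqrt(76518) = 276.6189 cm/s
Sprue area: A = Q / v = 386 / 276.6189 = 1.3954 cm^2


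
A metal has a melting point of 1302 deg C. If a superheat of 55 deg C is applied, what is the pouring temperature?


Formula: T_pour = T_melt + Superheat
T_pour = 1302 + 55 = 1357 deg C

Final answer: 1357 deg C


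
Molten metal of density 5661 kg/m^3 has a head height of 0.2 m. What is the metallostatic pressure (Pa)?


Formula: P = rho * g * h
rho * g = 5661 * 9.81 = 55534.41 N/m^3
P = 55534.41 * 0.2 = 11106.8820 Pa

Final answer: 11106.8820 Pa


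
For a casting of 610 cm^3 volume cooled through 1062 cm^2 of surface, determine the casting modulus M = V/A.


Formula: Casting Modulus M = V / A
M = 610 cm^3 / 1062 cm^2 = 0.5744 cm

Answer: 0.5744 cm


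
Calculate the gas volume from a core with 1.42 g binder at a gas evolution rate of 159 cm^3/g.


Formula: V_gas = W_binder * gas_evolution_rate
V = 1.42 g * 159 cm^3/g = 225.7800 cm^3

225.7800 cm^3


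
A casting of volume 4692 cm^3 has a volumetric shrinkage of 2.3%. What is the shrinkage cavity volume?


Formula: V_shrink = V_casting * shrinkage_pct / 100
V_shrink = 4692 cm^3 * 2.3 / 100 = 107.9160 cm^3

Final answer: 107.9160 cm^3


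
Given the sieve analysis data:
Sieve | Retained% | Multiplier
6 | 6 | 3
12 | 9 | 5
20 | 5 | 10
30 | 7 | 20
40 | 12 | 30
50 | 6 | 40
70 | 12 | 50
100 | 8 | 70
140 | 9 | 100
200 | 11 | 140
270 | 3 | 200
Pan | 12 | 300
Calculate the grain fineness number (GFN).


Formula: GFN = sum(pct * multiplier) / sum(pct)
sum(pct * multiplier) = 8653
sum(pct) = 100
GFN = 8653 / 100 = 86.53

86.53


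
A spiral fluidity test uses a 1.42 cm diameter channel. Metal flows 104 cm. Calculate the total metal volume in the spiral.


Formula: V = pi * (d/2)^2 * L  (cylinder volume)
Radius = 1.42/2 = 0.71 cm
V = pi * 0.71^2 * 104 = 164.7024 cm^3


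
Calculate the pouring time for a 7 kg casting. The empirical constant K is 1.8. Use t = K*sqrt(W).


Formula: t = K * sqrt(W)
sqrt(W) = sqrt(7) = 2.64575
t = 1.8 * 2.64575 = 4.7624 s

Final answer: 4.7624 s


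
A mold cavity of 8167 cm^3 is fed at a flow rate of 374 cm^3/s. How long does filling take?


Formula: t_fill = V_mold / Q_flow
t = 8167 cm^3 / 374 cm^3/s = 21.8369 s

Final answer: 21.8369 s


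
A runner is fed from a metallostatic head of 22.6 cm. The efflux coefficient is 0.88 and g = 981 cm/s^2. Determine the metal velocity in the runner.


Formula: v = Cd * sqrt(2 * g * h)  (Torricelli with discharge coefficient)
2*g*h = 2 * 981 * 22.6 = 44341.2 cm^2/s^2
sqrt(44341.2) = 210.57350 cm/s
v = 0.88 * 210.57350 = 185.3047 cm/s


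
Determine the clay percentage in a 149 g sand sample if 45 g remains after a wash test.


Formula: Clay% = (W_total - W_washed) / W_total * 100
Clay mass = 149 - 45 = 104 g
Clay% = 104 / 149 * 100 = 69.7987%

69.7987%


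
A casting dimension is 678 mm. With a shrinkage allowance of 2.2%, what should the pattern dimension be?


Formula: L_pattern = L_casting * (1 + shrinkage_rate/100)
Shrinkage factor = 1 + 2.2/100 = 1.022
L_pattern = 678 mm * 1.022 = 692.9160 mm

Answer: 692.9160 mm


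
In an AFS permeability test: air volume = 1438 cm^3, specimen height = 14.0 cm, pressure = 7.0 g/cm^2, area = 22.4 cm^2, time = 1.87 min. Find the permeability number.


Formula: Permeability Number P = (V * H) / (p * A * t)
Numerator: V * H = 1438 * 14.0 = 20132.0
Denominator: p * A * t = 7.0 * 22.4 * 1.87 = 293.216
P = 20132.0 / 293.216 = 68.6593

Answer: 68.6593


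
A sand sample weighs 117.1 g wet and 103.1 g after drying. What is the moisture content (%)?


Formula: MC = (W_wet - W_dry) / W_wet * 100
Water mass = 117.1 - 103.1 = 14.0 g
MC = 14.0 / 117.1 * 100 = 11.9556%

Answer: 11.9556%


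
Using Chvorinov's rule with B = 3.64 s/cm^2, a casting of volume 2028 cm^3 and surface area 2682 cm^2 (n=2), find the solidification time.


Formula: t_s = B * (V/A)^n  (Chvorinov's rule, n=2)
Modulus M = V/A = 2028/2682 = 0.756152 cm
M^2 = 0.756152^2 = 0.571766 cm^2
t_s = 3.64 * 0.571766 = 2.0812 s

2.0812 s


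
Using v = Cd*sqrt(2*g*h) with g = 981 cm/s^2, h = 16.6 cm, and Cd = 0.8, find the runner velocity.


Formula: v = Cd * sqrt(2 * g * h)  (Torricelli with discharge coefficient)
2*g*h = 2 * 981 * 16.6 = 32569.2 cm^2/s^2
sqrt(32569.2) = 180.46939 cm/s
v = 0.8 * 180.46939 = 144.3755 cm/s

144.3755 cm/s


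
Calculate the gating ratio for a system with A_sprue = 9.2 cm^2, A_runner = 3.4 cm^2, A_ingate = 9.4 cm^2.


Sprue:Runner:Ingate = 1 : 3.4/9.2 : 9.4/9.2 = 1:0.37:1.02


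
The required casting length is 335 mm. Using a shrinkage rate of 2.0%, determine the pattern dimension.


Formula: L_pattern = L_casting * (1 + shrinkage_rate/100)
Shrinkage factor = 1 + 2.0/100 = 1.02
L_pattern = 335 mm * 1.02 = 341.7000 mm

341.7000 mm


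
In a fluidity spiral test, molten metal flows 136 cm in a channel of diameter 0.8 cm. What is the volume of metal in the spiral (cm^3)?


Formula: V = pi * (d/2)^2 * L  (cylinder volume)
Radius = 0.8/2 = 0.4 cm
V = pi * 0.4^2 * 136 = 68.3611 cm^3


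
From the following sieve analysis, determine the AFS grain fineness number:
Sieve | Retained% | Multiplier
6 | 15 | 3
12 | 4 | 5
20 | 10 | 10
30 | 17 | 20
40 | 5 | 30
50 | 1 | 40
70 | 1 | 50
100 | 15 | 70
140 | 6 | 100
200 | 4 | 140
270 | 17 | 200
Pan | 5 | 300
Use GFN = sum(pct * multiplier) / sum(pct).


Formula: GFN = sum(pct * multiplier) / sum(pct)
sum(pct * multiplier) = 7855
sum(pct) = 100
GFN = 7855 / 100 = 78.55

Answer: 78.55


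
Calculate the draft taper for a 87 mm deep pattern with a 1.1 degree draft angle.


Formula: taper = depth * tan(draft_angle)
tan(1.1 deg) = 0.0192010
taper = 87 mm * 0.0192010 = 1.6705 mm

Final answer: 1.6705 mm
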